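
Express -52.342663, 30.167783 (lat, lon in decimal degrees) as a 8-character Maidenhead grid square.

KD57cp07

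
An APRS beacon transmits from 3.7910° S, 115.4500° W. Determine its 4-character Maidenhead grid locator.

DI26

Add 180° to longitude and 90° to latitude: 64.55, 86.21.
Field: lon ⌊64.55/20⌋ = 3 → D; lat ⌊86.21/10⌋ = 8 → I.
Square: lon ⌊4.55/2⌋ = 2; lat ⌊6.21/1⌋ = 6.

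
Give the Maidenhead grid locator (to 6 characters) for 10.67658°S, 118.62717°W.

DH09qh

Add 180° to longitude and 90° to latitude: 61.3728, 79.3234.
Field (20°×10°, letters A–R): lon ⌊61.3728/20⌋ = 3 → D; lat ⌊79.3234/10⌋ = 7 → H.
Square (2°×1°, digits 0–9): lon ⌊1.3728/2⌋ = 0; lat ⌊9.3234/1⌋ = 9.
Subsquare (5′×2.5′, letters a–x): lon ⌊1.3728/0.0833333⌋ = 16 → q; lat ⌊0.3234/0.0416667⌋ = 7 → h.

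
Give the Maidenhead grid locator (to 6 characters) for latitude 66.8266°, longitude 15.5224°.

JP76st

Offset from 180°W / 90°S: lon 195.5224°, lat 156.8266°.
Field: 195.5224/20 → 9 → J, 156.8266/10 → 15 → P; chars JP.
Square: 15.5224/2 → 7, 6.8266/1 → 6; chars 76.
Subsquare: 1.5224/0.0833333 → 18 → s, 0.8266/0.0416667 → 19 → t; chars st.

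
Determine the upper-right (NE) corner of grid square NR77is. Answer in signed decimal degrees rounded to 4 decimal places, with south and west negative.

Field N=13, R=17: +13·20° lon, +17·10° lat → SW at lon 80°, lat 80°.
Square 7, 7: +7·2° lon, +7·1° lat → SW at lon 94°, lat 87°.
Subsquare i=8, s=18: +8·0.0833333° lon, +18·0.0416667° lat → SW at lon 94.6667°, lat 87.75°.
Cell spans 0.0833333° lon × 0.0416667° lat. NE corner is SW corner plus one full cell.
latitude 87.7917, longitude 94.7500.

87.7917, 94.7500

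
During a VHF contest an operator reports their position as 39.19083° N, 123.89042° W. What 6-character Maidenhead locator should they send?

Shift to the Maidenhead origin (180°W, 90°S): lon 56.1096, lat 129.1908.
Field: 56.1096/20 → 2 → C, 129.1908/10 → 12 → M; chars CM.
Square: 16.1096/2 → 8, 9.1908/1 → 9; chars 89.
Subsquare: 0.1096/0.0833333 → 1 → b, 0.1908/0.0416667 → 4 → e; chars be.

CM89be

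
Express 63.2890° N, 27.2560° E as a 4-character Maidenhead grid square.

KP33

Shift to the Maidenhead origin (180°W, 90°S): lon 207.26, lat 153.29.
Field: lon ⌊207.26/20⌋ = 10 → K; lat ⌊153.29/10⌋ = 15 → P.
Square: lon ⌊7.26/2⌋ = 3; lat ⌊3.29/1⌋ = 3.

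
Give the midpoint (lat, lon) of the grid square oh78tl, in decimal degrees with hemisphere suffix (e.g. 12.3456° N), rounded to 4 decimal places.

11.5208° S, 115.6250° E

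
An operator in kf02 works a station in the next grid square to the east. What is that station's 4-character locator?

Longitude square 0; +1 → 1.
The latitude characters are unchanged.

KF12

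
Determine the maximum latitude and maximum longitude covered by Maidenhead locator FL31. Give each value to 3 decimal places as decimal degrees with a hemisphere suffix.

22.000° N, 72.000° W

Field F=5, L=11: +5·20° lon, +11·10° lat → SW at lon -80°, lat 20°.
Square 3, 1: +3·2° lon, +1·1° lat → SW at lon -74°, lat 21°.
Cell spans 2° lon × 1° lat. NE corner is SW corner plus one full cell.
latitude 22.000° N, longitude 72.000° W.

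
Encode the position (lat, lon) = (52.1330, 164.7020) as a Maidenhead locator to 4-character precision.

RO22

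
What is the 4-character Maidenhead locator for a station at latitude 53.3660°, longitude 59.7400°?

LO93

Offset from 180°W / 90°S: lon 239.74°, lat 143.37°.
Field: 239.74/20 → 11 → L, 143.37/10 → 14 → O; chars LO.
Square: 19.74/2 → 9, 3.37/1 → 3; chars 93.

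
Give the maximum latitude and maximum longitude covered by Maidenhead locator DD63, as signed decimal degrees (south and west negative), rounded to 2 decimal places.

-56.00, -106.00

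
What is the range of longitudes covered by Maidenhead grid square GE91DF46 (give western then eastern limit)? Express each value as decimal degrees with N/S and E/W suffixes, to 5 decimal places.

Field G=6, E=4: +6·20° lon, +4·10° lat → SW at lon -60°, lat -50°.
Square 9, 1: +9·2° lon, +1·1° lat → SW at lon -42°, lat -49°.
Subsquare d=3, f=5: +3·0.0833333° lon, +5·0.0416667° lat → SW at lon -41.75°, lat -48.7917°.
Extended square 4, 6: +4·0.00833333° lon, +6·0.00416667° lat → SW at lon -41.7167°, lat -48.7667°.
Cell spans 0.00833333° lon × 0.00416667° lat.
west 41.71667° W, east 41.70833° W.

41.71667° W, 41.70833° W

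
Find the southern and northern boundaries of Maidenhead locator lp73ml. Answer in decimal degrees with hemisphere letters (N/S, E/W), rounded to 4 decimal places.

63.4583° N, 63.5000° N

Field L=11, P=15: +11·20° lon, +15·10° lat → SW at lon 40°, lat 60°.
Square 7, 3: +7·2° lon, +3·1° lat → SW at lon 54°, lat 63°.
Subsquare m=12, l=11: +12·0.0833333° lon, +11·0.0416667° lat → SW at lon 55°, lat 63.4583°.
Cell spans 0.0833333° lon × 0.0416667° lat.
south 63.4583° N, north 63.5000° N.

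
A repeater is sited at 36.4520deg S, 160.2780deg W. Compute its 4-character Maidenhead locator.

Shift to the Maidenhead origin (180°W, 90°S): lon 19.72, lat 53.55.
Field (20°×10°, letters A–R): lon ⌊19.72/20⌋ = 0 → A; lat ⌊53.55/10⌋ = 5 → F.
Square (2°×1°, digits 0–9): lon ⌊19.72/2⌋ = 9; lat ⌊3.55/1⌋ = 3.

AF93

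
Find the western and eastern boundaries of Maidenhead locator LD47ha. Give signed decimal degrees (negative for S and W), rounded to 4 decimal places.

48.5833, 48.6667

Field L=11, D=3: +11·20° lon, +3·10° lat → SW at lon 40°, lat -60°.
Square 4, 7: +4·2° lon, +7·1° lat → SW at lon 48°, lat -53°.
Subsquare h=7, a=0: +7·0.0833333° lon, +0·0.0416667° lat → SW at lon 48.5833°, lat -53°.
Cell spans 0.0833333° lon × 0.0416667° lat.
west 48.5833, east 48.6667.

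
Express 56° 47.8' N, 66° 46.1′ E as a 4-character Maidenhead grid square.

Offset from 180°W / 90°S: lon 246.77°, lat 146.80°.
Field: lon ⌊246.77/20⌋ = 12 → M; lat ⌊146.80/10⌋ = 14 → O.
Square: lon ⌊6.77/2⌋ = 3; lat ⌊6.80/1⌋ = 6.

MO36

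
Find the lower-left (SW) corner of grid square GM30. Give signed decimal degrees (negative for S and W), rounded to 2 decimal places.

30.00, -54.00

Field G=6, M=12: +6·20° lon, +12·10° lat → SW at lon -60°, lat 30°.
Square 3, 0: +3·2° lon, +0·1° lat → SW at lon -54°, lat 30°.
latitude 30.00, longitude -54.00.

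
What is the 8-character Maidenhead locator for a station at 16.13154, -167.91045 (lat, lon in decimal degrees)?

Add 180° to longitude and 90° to latitude: 12.08955, 106.13154.
Field (20°×10°, letters A–R): lon ⌊12.08955/20⌋ = 0 → A; lat ⌊106.13154/10⌋ = 10 → K.
Square (2°×1°, digits 0–9): lon ⌊12.08955/2⌋ = 6; lat ⌊6.13154/1⌋ = 6.
Subsquare (5′×2.5′, letters a–x): lon ⌊0.08955/0.0833333⌋ = 1 → b; lat ⌊0.13154/0.0416667⌋ = 3 → d.
Extended square (30″×15″, digits 0–9): lon ⌊0.00622/0.00833333⌋ = 0; lat ⌊0.00654/0.00416667⌋ = 1.

AK66bd01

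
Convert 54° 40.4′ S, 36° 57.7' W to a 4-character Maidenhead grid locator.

HD15

Add 180° to longitude and 90° to latitude: 143.04, 35.33.
Field: 143.04/20 → 7 → H, 35.33/10 → 3 → D; chars HD.
Square: 3.04/2 → 1, 5.33/1 → 5; chars 15.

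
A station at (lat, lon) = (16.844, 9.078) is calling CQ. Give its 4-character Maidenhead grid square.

Add 180° to longitude and 90° to latitude: 189.08, 106.84.
Field (20°×10°, letters A–R): 189.08/20 → 9 → J, 106.84/10 → 10 → K; chars JK.
Square (2°×1°, digits 0–9): 9.08/2 → 4, 6.84/1 → 6; chars 46.

JK46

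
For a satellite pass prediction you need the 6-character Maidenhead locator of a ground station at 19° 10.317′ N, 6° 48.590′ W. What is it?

Add 180° to longitude and 90° to latitude: 173.1902, 109.1719.
Field: 173.1902/20 → 8 → I, 109.1719/10 → 10 → K; chars IK.
Square: 13.1902/2 → 6, 9.1719/1 → 9; chars 69.
Subsquare: 1.1902/0.0833333 → 14 → o, 0.1719/0.0416667 → 4 → e; chars oe.

IK69oe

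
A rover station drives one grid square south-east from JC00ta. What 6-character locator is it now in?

JB09ux

Longitude subsquare t = 19; +1 → 20 = u.
Latitude subsquare a = 0; −1 → -1, wraps to 23 = x, carry into square.
Latitude square 0; −1 → -1, wraps to 9, carry into field.
Latitude field C = 2; −1 → 1 = B.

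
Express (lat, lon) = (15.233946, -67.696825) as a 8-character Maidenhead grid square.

FK65df66

Offset from 180°W / 90°S: lon 112.30317°, lat 105.23395°.
Field: lon ⌊112.30317/20⌋ = 5 → F; lat ⌊105.23395/10⌋ = 10 → K.
Square: lon ⌊12.30317/2⌋ = 6; lat ⌊5.23395/1⌋ = 5.
Subsquare: lon ⌊0.30317/0.0833333⌋ = 3 → d; lat ⌊0.23395/0.0416667⌋ = 5 → f.
Extended square: lon ⌊0.05317/0.00833333⌋ = 6; lat ⌊0.02561/0.00416667⌋ = 6.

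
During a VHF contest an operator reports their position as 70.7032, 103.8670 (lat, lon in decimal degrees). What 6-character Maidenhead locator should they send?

OQ10wq

Offset from 180°W / 90°S: lon 283.8670°, lat 160.7032°.
Field: lon ⌊283.8670/20⌋ = 14 → O; lat ⌊160.7032/10⌋ = 16 → Q.
Square: lon ⌊3.8670/2⌋ = 1; lat ⌊0.7032/1⌋ = 0.
Subsquare: lon ⌊1.8670/0.0833333⌋ = 22 → w; lat ⌊0.7032/0.0416667⌋ = 16 → q.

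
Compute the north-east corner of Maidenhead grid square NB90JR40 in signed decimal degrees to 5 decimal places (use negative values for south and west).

-79.28750, 98.79167

Field N=13, B=1: +13·20° lon, +1·10° lat → SW at lon 80°, lat -80°.
Square 9, 0: +9·2° lon, +0·1° lat → SW at lon 98°, lat -80°.
Subsquare j=9, r=17: +9·0.0833333° lon, +17·0.0416667° lat → SW at lon 98.75°, lat -79.2917°.
Extended square 4, 0: +4·0.00833333° lon, +0·0.00416667° lat → SW at lon 98.7833°, lat -79.2917°.
Cell spans 0.00833333° lon × 0.00416667° lat. NE corner is SW corner plus one full cell.
latitude -79.28750, longitude 98.79167.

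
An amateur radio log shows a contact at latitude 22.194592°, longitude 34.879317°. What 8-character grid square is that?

Offset from 180°W / 90°S: lon 214.87932°, lat 112.19459°.
Field: 214.87932/20 → 10 → K, 112.19459/10 → 11 → L; chars KL.
Square: 14.87932/2 → 7, 2.19459/1 → 2; chars 72.
Subsquare: 0.87932/0.0833333 → 10 → k, 0.19459/0.0416667 → 4 → e; chars ke.
Extended square: 0.04598/0.00833333 → 5, 0.02793/0.00416667 → 6; chars 56.

KL72ke56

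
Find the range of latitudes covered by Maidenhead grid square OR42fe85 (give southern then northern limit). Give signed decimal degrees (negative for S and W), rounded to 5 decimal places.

82.18750, 82.19167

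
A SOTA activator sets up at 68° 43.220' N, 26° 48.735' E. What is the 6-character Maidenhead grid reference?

KP38jr

Offset from 180°W / 90°S: lon 206.8123°, lat 158.7203°.
Field: lon ⌊206.8123/20⌋ = 10 → K; lat ⌊158.7203/10⌋ = 15 → P.
Square: lon ⌊6.8123/2⌋ = 3; lat ⌊8.7203/1⌋ = 8.
Subsquare: lon ⌊0.8123/0.0833333⌋ = 9 → j; lat ⌊0.7203/0.0416667⌋ = 17 → r.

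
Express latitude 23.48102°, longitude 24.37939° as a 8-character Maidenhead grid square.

Add 180° to longitude and 90° to latitude: 204.37939, 113.48102.
Field: lon ⌊204.37939/20⌋ = 10 → K; lat ⌊113.48102/10⌋ = 11 → L.
Square: lon ⌊4.37939/2⌋ = 2; lat ⌊3.48102/1⌋ = 3.
Subsquare: lon ⌊0.37939/0.0833333⌋ = 4 → e; lat ⌊0.48102/0.0416667⌋ = 11 → l.
Extended square: lon ⌊0.04606/0.00833333⌋ = 5; lat ⌊0.02269/0.00416667⌋ = 5.

KL23el55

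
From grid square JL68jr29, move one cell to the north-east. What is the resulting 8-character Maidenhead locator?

JL68js30

Longitude extended square 2; +1 → 3.
Latitude extended square 9; +1 → 10, wraps to 0, carry into subsquare.
Latitude subsquare r = 17; +1 → 18 = s.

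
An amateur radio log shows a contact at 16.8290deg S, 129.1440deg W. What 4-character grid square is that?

Add 180° to longitude and 90° to latitude: 50.86, 73.17.
Field: 50.86/20 → 2 → C, 73.17/10 → 7 → H; chars CH.
Square: 10.86/2 → 5, 3.17/1 → 3; chars 53.

CH53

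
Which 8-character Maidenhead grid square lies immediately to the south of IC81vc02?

Latitude extended square 2; −1 → 1.
The longitude characters are unchanged.

IC81vc01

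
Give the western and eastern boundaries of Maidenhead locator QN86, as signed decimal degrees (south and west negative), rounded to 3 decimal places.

Field Q=16, N=13: +16·20° lon, +13·10° lat → SW at lon 140°, lat 40°.
Square 8, 6: +8·2° lon, +6·1° lat → SW at lon 156°, lat 46°.
Cell spans 2° lon × 1° lat.
west 156.000, east 158.000.

156.000, 158.000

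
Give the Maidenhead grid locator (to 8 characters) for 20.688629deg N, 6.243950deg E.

JL30cq95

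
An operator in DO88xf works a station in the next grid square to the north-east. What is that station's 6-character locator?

DO98ag

Longitude subsquare x = 23; +1 → 24, wraps to 0 = a, carry into square.
Longitude square 8; +1 → 9.
Latitude subsquare f = 5; +1 → 6 = g.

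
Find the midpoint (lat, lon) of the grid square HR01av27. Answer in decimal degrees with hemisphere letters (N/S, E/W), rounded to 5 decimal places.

81.90625° N, 39.97917° W

Field H=7, R=17: +7·20° lon, +17·10° lat → SW at lon -40°, lat 80°.
Square 0, 1: +0·2° lon, +1·1° lat → SW at lon -40°, lat 81°.
Subsquare a=0, v=21: +0·0.0833333° lon, +21·0.0416667° lat → SW at lon -40°, lat 81.875°.
Extended square 2, 7: +2·0.00833333° lon, +7·0.00416667° lat → SW at lon -39.9833°, lat 81.9042°.
Cell spans 0.00833333° lon × 0.00416667° lat. Centre is SW corner plus half of each.
latitude 81.90625° N, longitude 39.97917° W.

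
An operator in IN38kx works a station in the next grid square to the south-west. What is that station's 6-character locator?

IN38jw

Longitude subsquare k = 10; −1 → 9 = j.
Latitude subsquare x = 23; −1 → 22 = w.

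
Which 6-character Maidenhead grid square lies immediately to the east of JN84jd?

Longitude subsquare j = 9; +1 → 10 = k.
The latitude characters are unchanged.

JN84kd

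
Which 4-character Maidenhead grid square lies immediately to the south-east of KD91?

Longitude square 9; +1 → 10, wraps to 0, carry into field.
Longitude field K = 10; +1 → 11 = L.
Latitude square 1; −1 → 0.

LD00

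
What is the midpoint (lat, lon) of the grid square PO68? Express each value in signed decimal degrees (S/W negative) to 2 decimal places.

Field P=15, O=14: +15·20° lon, +14·10° lat → SW at lon 120°, lat 50°.
Square 6, 8: +6·2° lon, +8·1° lat → SW at lon 132°, lat 58°.
Cell spans 2° lon × 1° lat. Centre is SW corner plus half of each.
latitude 58.50, longitude 133.00.

58.50, 133.00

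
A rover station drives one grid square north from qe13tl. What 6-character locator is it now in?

QE13tm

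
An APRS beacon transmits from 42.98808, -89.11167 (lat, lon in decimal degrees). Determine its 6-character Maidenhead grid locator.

Offset from 180°W / 90°S: lon 90.8883°, lat 132.9881°.
Field: lon ⌊90.8883/20⌋ = 4 → E; lat ⌊132.9881/10⌋ = 13 → N.
Square: lon ⌊10.8883/2⌋ = 5; lat ⌊2.9881/1⌋ = 2.
Subsquare: lon ⌊0.8883/0.0833333⌋ = 10 → k; lat ⌊0.9881/0.0416667⌋ = 23 → x.

EN52kx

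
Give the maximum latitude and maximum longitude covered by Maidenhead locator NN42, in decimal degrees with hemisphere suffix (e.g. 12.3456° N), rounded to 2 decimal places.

Field N=13, N=13: +13·20° lon, +13·10° lat → SW at lon 80°, lat 40°.
Square 4, 2: +4·2° lon, +2·1° lat → SW at lon 88°, lat 42°.
Cell spans 2° lon × 1° lat. NE corner is SW corner plus one full cell.
latitude 43.00° N, longitude 90.00° E.

43.00° N, 90.00° E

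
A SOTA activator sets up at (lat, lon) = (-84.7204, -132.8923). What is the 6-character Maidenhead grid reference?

CA35ng

Shift to the Maidenhead origin (180°W, 90°S): lon 47.1077, lat 5.2796.
Field: 47.1077/20 → 2 → C, 5.2796/10 → 0 → A; chars CA.
Square: 7.1077/2 → 3, 5.2796/1 → 5; chars 35.
Subsquare: 1.1077/0.0833333 → 13 → n, 0.2796/0.0416667 → 6 → g; chars ng.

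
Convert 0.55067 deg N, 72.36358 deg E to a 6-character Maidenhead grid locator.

MJ60en

Shift to the Maidenhead origin (180°W, 90°S): lon 252.3636, lat 90.5507.
Field: lon ⌊252.3636/20⌋ = 12 → M; lat ⌊90.5507/10⌋ = 9 → J.
Square: lon ⌊12.3636/2⌋ = 6; lat ⌊0.5507/1⌋ = 0.
Subsquare: lon ⌊0.3636/0.0833333⌋ = 4 → e; lat ⌊0.5507/0.0416667⌋ = 13 → n.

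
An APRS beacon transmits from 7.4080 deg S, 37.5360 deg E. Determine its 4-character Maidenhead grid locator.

Add 180° to longitude and 90° to latitude: 217.54, 82.59.
Field: 217.54/20 → 10 → K, 82.59/10 → 8 → I; chars KI.
Square: 17.54/2 → 8, 2.59/1 → 2; chars 82.

KI82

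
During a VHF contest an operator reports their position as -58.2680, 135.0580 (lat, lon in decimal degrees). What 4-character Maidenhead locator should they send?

Shift to the Maidenhead origin (180°W, 90°S): lon 315.06, lat 31.73.
Field: 315.06/20 → 15 → P, 31.73/10 → 3 → D; chars PD.
Square: 15.06/2 → 7, 1.73/1 → 1; chars 71.

PD71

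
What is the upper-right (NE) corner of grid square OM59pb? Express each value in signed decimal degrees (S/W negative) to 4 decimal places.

Field O=14, M=12: +14·20° lon, +12·10° lat → SW at lon 100°, lat 30°.
Square 5, 9: +5·2° lon, +9·1° lat → SW at lon 110°, lat 39°.
Subsquare p=15, b=1: +15·0.0833333° lon, +1·0.0416667° lat → SW at lon 111.25°, lat 39.0417°.
Cell spans 0.0833333° lon × 0.0416667° lat. NE corner is SW corner plus one full cell.
latitude 39.0833, longitude 111.3333.

39.0833, 111.3333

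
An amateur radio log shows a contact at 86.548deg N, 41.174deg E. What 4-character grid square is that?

Offset from 180°W / 90°S: lon 221.17°, lat 176.55°.
Field: lon ⌊221.17/20⌋ = 11 → L; lat ⌊176.55/10⌋ = 17 → R.
Square: lon ⌊1.17/2⌋ = 0; lat ⌊6.55/1⌋ = 6.

LR06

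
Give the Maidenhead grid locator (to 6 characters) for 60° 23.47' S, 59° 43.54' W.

GC09do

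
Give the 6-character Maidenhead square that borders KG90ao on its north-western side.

Longitude subsquare a = 0; −1 → -1, wraps to 23 = x, carry into square.
Longitude square 9; −1 → 8.
Latitude subsquare o = 14; +1 → 15 = p.

KG80xp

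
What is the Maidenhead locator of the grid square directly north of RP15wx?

RP16wa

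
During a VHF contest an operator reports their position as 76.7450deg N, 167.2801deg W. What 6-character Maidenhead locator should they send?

Shift to the Maidenhead origin (180°W, 90°S): lon 12.7199, lat 166.7450.
Field: lon ⌊12.7199/20⌋ = 0 → A; lat ⌊166.7450/10⌋ = 16 → Q.
Square: lon ⌊12.7199/2⌋ = 6; lat ⌊6.7450/1⌋ = 6.
Subsquare: lon ⌊0.7199/0.0833333⌋ = 8 → i; lat ⌊0.7450/0.0416667⌋ = 17 → r.

AQ66ir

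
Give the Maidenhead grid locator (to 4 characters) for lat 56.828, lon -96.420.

EO16

Add 180° to longitude and 90° to latitude: 83.58, 146.83.
Field: lon ⌊83.58/20⌋ = 4 → E; lat ⌊146.83/10⌋ = 14 → O.
Square: lon ⌊3.58/2⌋ = 1; lat ⌊6.83/1⌋ = 6.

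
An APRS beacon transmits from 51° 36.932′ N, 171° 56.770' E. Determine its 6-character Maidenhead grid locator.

Add 180° to longitude and 90° to latitude: 351.9462, 141.6155.
Field: lon ⌊351.9462/20⌋ = 17 → R; lat ⌊141.6155/10⌋ = 14 → O.
Square: lon ⌊11.9462/2⌋ = 5; lat ⌊1.6155/1⌋ = 1.
Subsquare: lon ⌊1.9462/0.0833333⌋ = 23 → x; lat ⌊0.6155/0.0416667⌋ = 14 → o.

RO51xo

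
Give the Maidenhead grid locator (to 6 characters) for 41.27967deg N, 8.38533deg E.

JN41eg

Add 180° to longitude and 90° to latitude: 188.3853, 131.2797.
Field: 188.3853/20 → 9 → J, 131.2797/10 → 13 → N; chars JN.
Square: 8.3853/2 → 4, 1.2797/1 → 1; chars 41.
Subsquare: 0.3853/0.0833333 → 4 → e, 0.2797/0.0416667 → 6 → g; chars eg.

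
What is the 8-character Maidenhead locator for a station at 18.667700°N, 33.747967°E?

Add 180° to longitude and 90° to latitude: 213.74797, 108.66770.
Field: lon ⌊213.74797/20⌋ = 10 → K; lat ⌊108.66770/10⌋ = 10 → K.
Square: lon ⌊13.74797/2⌋ = 6; lat ⌊8.66770/1⌋ = 8.
Subsquare: lon ⌊1.74797/0.0833333⌋ = 20 → u; lat ⌊0.66770/0.0416667⌋ = 16 → q.
Extended square: lon ⌊0.08130/0.00833333⌋ = 9; lat ⌊0.00103/0.00416667⌋ = 0.

KK68uq90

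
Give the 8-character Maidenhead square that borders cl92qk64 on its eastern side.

Longitude extended square 6; +1 → 7.
The latitude characters are unchanged.

CL92qk74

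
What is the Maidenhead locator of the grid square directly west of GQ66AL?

Longitude subsquare a = 0; −1 → -1, wraps to 23 = x, carry into square.
Longitude square 6; −1 → 5.
The latitude characters are unchanged.

GQ56xl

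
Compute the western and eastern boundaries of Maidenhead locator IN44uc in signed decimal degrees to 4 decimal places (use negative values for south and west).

-10.3333, -10.2500

Field I=8, N=13: +8·20° lon, +13·10° lat → SW at lon -20°, lat 40°.
Square 4, 4: +4·2° lon, +4·1° lat → SW at lon -12°, lat 44°.
Subsquare u=20, c=2: +20·0.0833333° lon, +2·0.0416667° lat → SW at lon -10.3333°, lat 44.0833°.
Cell spans 0.0833333° lon × 0.0416667° lat.
west -10.3333, east -10.2500.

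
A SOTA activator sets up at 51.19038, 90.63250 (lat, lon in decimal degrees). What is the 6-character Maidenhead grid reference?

Add 180° to longitude and 90° to latitude: 270.6325, 141.1904.
Field: lon ⌊270.6325/20⌋ = 13 → N; lat ⌊141.1904/10⌋ = 14 → O.
Square: lon ⌊10.6325/2⌋ = 5; lat ⌊1.1904/1⌋ = 1.
Subsquare: lon ⌊0.6325/0.0833333⌋ = 7 → h; lat ⌊0.1904/0.0416667⌋ = 4 → e.

NO51he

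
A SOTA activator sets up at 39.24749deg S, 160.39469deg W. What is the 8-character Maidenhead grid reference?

AF90ts20

Shift to the Maidenhead origin (180°W, 90°S): lon 19.60531, lat 50.75251.
Field: 19.60531/20 → 0 → A, 50.75251/10 → 5 → F; chars AF.
Square: 19.60531/2 → 9, 0.75251/1 → 0; chars 90.
Subsquare: 1.60531/0.0833333 → 19 → t, 0.75251/0.0416667 → 18 → s; chars ts.
Extended square: 0.02198/0.00833333 → 2, 0.00251/0.00416667 → 0; chars 20.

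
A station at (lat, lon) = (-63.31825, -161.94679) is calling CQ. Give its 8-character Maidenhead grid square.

AC96aq63

Offset from 180°W / 90°S: lon 18.05321°, lat 26.68175°.
Field: 18.05321/20 → 0 → A, 26.68175/10 → 2 → C; chars AC.
Square: 18.05321/2 → 9, 6.68175/1 → 6; chars 96.
Subsquare: 0.05321/0.0833333 → 0 → a, 0.68175/0.0416667 → 16 → q; chars aq.
Extended square: 0.05321/0.00833333 → 6, 0.01508/0.00416667 → 3; chars 63.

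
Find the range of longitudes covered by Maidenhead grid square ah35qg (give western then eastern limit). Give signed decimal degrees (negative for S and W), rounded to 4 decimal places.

-172.6667, -172.5833

Field A=0, H=7: +0·20° lon, +7·10° lat → SW at lon -180°, lat -20°.
Square 3, 5: +3·2° lon, +5·1° lat → SW at lon -174°, lat -15°.
Subsquare q=16, g=6: +16·0.0833333° lon, +6·0.0416667° lat → SW at lon -172.667°, lat -14.75°.
Cell spans 0.0833333° lon × 0.0416667° lat.
west -172.6667, east -172.5833.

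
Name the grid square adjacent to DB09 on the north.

DC00

Latitude square 9; +1 → 10, wraps to 0, carry into field.
Latitude field B = 1; +1 → 2 = C.
The longitude characters are unchanged.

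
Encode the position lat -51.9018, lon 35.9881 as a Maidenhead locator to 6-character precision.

KD78xc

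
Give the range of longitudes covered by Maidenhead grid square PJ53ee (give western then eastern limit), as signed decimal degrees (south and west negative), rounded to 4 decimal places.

130.3333, 130.4167

Field P=15, J=9: +15·20° lon, +9·10° lat → SW at lon 120°, lat 0°.
Square 5, 3: +5·2° lon, +3·1° lat → SW at lon 130°, lat 3°.
Subsquare e=4, e=4: +4·0.0833333° lon, +4·0.0416667° lat → SW at lon 130.333°, lat 3.16667°.
Cell spans 0.0833333° lon × 0.0416667° lat.
west 130.3333, east 130.4167.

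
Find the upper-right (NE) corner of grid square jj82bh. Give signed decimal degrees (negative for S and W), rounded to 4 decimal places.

Field J=9, J=9: +9·20° lon, +9·10° lat → SW at lon 0°, lat 0°.
Square 8, 2: +8·2° lon, +2·1° lat → SW at lon 16°, lat 2°.
Subsquare b=1, h=7: +1·0.0833333° lon, +7·0.0416667° lat → SW at lon 16.0833°, lat 2.29167°.
Cell spans 0.0833333° lon × 0.0416667° lat. NE corner is SW corner plus one full cell.
latitude 2.3333, longitude 16.1667.

2.3333, 16.1667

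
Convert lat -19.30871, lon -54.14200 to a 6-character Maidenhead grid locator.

GH20wq

Add 180° to longitude and 90° to latitude: 125.8580, 70.6913.
Field (20°×10°, letters A–R): lon ⌊125.8580/20⌋ = 6 → G; lat ⌊70.6913/10⌋ = 7 → H.
Square (2°×1°, digits 0–9): lon ⌊5.8580/2⌋ = 2; lat ⌊0.6913/1⌋ = 0.
Subsquare (5′×2.5′, letters a–x): lon ⌊1.8580/0.0833333⌋ = 22 → w; lat ⌊0.6913/0.0416667⌋ = 16 → q.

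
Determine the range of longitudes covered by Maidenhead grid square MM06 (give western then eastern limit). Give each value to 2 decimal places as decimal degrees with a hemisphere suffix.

Field M=12, M=12: +12·20° lon, +12·10° lat → SW at lon 60°, lat 30°.
Square 0, 6: +0·2° lon, +6·1° lat → SW at lon 60°, lat 36°.
Cell spans 2° lon × 1° lat.
west 60.00° E, east 62.00° E.

60.00° E, 62.00° E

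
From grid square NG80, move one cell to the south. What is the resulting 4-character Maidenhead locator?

Latitude square 0; −1 → -1, wraps to 9, carry into field.
Latitude field G = 6; −1 → 5 = F.
The longitude characters are unchanged.

NF89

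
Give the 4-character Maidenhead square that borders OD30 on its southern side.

OC39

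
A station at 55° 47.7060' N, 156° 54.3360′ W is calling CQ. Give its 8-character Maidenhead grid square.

Offset from 180°W / 90°S: lon 23.09440°, lat 145.79510°.
Field: 23.09440/20 → 1 → B, 145.79510/10 → 14 → O; chars BO.
Square: 3.09440/2 → 1, 5.79510/1 → 5; chars 15.
Subsquare: 1.09440/0.0833333 → 13 → n, 0.79510/0.0416667 → 19 → t; chars nt.
Extended square: 0.01107/0.00833333 → 1, 0.00343/0.00416667 → 0; chars 10.

BO15nt10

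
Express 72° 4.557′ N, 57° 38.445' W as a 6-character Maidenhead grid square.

GQ12eb

Add 180° to longitude and 90° to latitude: 122.3593, 162.0760.
Field: lon ⌊122.3593/20⌋ = 6 → G; lat ⌊162.0760/10⌋ = 16 → Q.
Square: lon ⌊2.3593/2⌋ = 1; lat ⌊2.0760/1⌋ = 2.
Subsquare: lon ⌊0.3593/0.0833333⌋ = 4 → e; lat ⌊0.0760/0.0416667⌋ = 1 → b.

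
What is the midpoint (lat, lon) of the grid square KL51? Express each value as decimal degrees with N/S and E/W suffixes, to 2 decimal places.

21.50° N, 31.00° E

Field K=10, L=11: +10·20° lon, +11·10° lat → SW at lon 20°, lat 20°.
Square 5, 1: +5·2° lon, +1·1° lat → SW at lon 30°, lat 21°.
Cell spans 2° lon × 1° lat. Centre is SW corner plus half of each.
latitude 21.50° N, longitude 31.00° E.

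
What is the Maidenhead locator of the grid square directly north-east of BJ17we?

Longitude subsquare w = 22; +1 → 23 = x.
Latitude subsquare e = 4; +1 → 5 = f.

BJ17xf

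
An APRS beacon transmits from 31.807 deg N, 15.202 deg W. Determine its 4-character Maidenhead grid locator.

IM21

Shift to the Maidenhead origin (180°W, 90°S): lon 164.80, lat 121.81.
Field: lon ⌊164.80/20⌋ = 8 → I; lat ⌊121.81/10⌋ = 12 → M.
Square: lon ⌊4.80/2⌋ = 2; lat ⌊1.81/1⌋ = 1.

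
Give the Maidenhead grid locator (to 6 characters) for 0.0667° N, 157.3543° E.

QJ80qb

Add 180° to longitude and 90° to latitude: 337.3543, 90.0667.
Field: 337.3543/20 → 16 → Q, 90.0667/10 → 9 → J; chars QJ.
Square: 17.3543/2 → 8, 0.0667/1 → 0; chars 80.
Subsquare: 1.3543/0.0833333 → 16 → q, 0.0667/0.0416667 → 1 → b; chars qb.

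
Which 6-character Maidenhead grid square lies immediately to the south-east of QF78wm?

QF78xl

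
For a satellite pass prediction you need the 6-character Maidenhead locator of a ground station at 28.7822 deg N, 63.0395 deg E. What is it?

ML18ms

Shift to the Maidenhead origin (180°W, 90°S): lon 243.0395, lat 118.7822.
Field: lon ⌊243.0395/20⌋ = 12 → M; lat ⌊118.7822/10⌋ = 11 → L.
Square: lon ⌊3.0395/2⌋ = 1; lat ⌊8.7822/1⌋ = 8.
Subsquare: lon ⌊1.0395/0.0833333⌋ = 12 → m; lat ⌊0.7822/0.0416667⌋ = 18 → s.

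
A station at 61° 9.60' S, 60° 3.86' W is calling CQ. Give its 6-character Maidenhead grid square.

FC98xu

Add 180° to longitude and 90° to latitude: 119.9357, 28.8400.
Field (20°×10°, letters A–R): lon ⌊119.9357/20⌋ = 5 → F; lat ⌊28.8400/10⌋ = 2 → C.
Square (2°×1°, digits 0–9): lon ⌊19.9357/2⌋ = 9; lat ⌊8.8400/1⌋ = 8.
Subsquare (5′×2.5′, letters a–x): lon ⌊1.9357/0.0833333⌋ = 23 → x; lat ⌊0.8400/0.0416667⌋ = 20 → u.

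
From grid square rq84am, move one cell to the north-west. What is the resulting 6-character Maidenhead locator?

RQ74xn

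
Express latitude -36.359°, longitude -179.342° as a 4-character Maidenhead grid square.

Shift to the Maidenhead origin (180°W, 90°S): lon 0.66, lat 53.64.
Field: 0.66/20 → 0 → A, 53.64/10 → 5 → F; chars AF.
Square: 0.66/2 → 0, 3.64/1 → 3; chars 03.

AF03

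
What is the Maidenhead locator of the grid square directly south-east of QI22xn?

QI32am

Longitude subsquare x = 23; +1 → 24, wraps to 0 = a, carry into square.
Longitude square 2; +1 → 3.
Latitude subsquare n = 13; −1 → 12 = m.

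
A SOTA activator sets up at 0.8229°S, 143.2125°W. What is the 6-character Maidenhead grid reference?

BI89je

Offset from 180°W / 90°S: lon 36.7875°, lat 89.1771°.
Field: 36.7875/20 → 1 → B, 89.1771/10 → 8 → I; chars BI.
Square: 16.7875/2 → 8, 9.1771/1 → 9; chars 89.
Subsquare: 0.7875/0.0833333 → 9 → j, 0.1771/0.0416667 → 4 → e; chars je.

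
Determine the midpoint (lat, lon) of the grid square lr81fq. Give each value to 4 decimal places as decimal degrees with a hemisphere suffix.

Field L=11, R=17: +11·20° lon, +17·10° lat → SW at lon 40°, lat 80°.
Square 8, 1: +8·2° lon, +1·1° lat → SW at lon 56°, lat 81°.
Subsquare f=5, q=16: +5·0.0833333° lon, +16·0.0416667° lat → SW at lon 56.4167°, lat 81.6667°.
Cell spans 0.0833333° lon × 0.0416667° lat. Centre is SW corner plus half of each.
latitude 81.6875° N, longitude 56.4583° E.

81.6875° N, 56.4583° E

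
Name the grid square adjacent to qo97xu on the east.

Longitude subsquare x = 23; +1 → 24, wraps to 0 = a, carry into square.
Longitude square 9; +1 → 10, wraps to 0, carry into field.
Longitude field Q = 16; +1 → 17 = R.
The latitude characters are unchanged.

RO07au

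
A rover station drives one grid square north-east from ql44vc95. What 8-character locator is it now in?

Longitude extended square 9; +1 → 10, wraps to 0, carry into subsquare.
Longitude subsquare v = 21; +1 → 22 = w.
Latitude extended square 5; +1 → 6.

QL44wc06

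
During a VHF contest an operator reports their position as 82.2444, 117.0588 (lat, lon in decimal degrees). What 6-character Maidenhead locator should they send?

OR82mf

Offset from 180°W / 90°S: lon 297.0588°, lat 172.2444°.
Field (20°×10°, letters A–R): 297.0588/20 → 14 → O, 172.2444/10 → 17 → R; chars OR.
Square (2°×1°, digits 0–9): 17.0588/2 → 8, 2.2444/1 → 2; chars 82.
Subsquare (5′×2.5′, letters a–x): 1.0588/0.0833333 → 12 → m, 0.2444/0.0416667 → 5 → f; chars mf.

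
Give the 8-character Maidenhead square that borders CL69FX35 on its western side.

CL69fx25

Longitude extended square 3; −1 → 2.
The latitude characters are unchanged.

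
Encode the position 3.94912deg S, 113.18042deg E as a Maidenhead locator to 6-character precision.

Shift to the Maidenhead origin (180°W, 90°S): lon 293.1804, lat 86.0509.
Field: 293.1804/20 → 14 → O, 86.0509/10 → 8 → I; chars OI.
Square: 13.1804/2 → 6, 6.0509/1 → 6; chars 66.
Subsquare: 1.1804/0.0833333 → 14 → o, 0.0509/0.0416667 → 1 → b; chars ob.

OI66ob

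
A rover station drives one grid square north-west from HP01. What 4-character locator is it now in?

GP92

Longitude square 0; −1 → -1, wraps to 9, carry into field.
Longitude field H = 7; −1 → 6 = G.
Latitude square 1; +1 → 2.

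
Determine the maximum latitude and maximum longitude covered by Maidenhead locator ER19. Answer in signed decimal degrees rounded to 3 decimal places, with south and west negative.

Field E=4, R=17: +4·20° lon, +17·10° lat → SW at lon -100°, lat 80°.
Square 1, 9: +1·2° lon, +9·1° lat → SW at lon -98°, lat 89°.
Cell spans 2° lon × 1° lat. NE corner is SW corner plus one full cell.
latitude 90.000, longitude -96.000.

90.000, -96.000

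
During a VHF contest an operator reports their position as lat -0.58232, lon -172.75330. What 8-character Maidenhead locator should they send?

AI39ok90

Shift to the Maidenhead origin (180°W, 90°S): lon 7.24670, lat 89.41768.
Field: lon ⌊7.24670/20⌋ = 0 → A; lat ⌊89.41768/10⌋ = 8 → I.
Square: lon ⌊7.24670/2⌋ = 3; lat ⌊9.41768/1⌋ = 9.
Subsquare: lon ⌊1.24670/0.0833333⌋ = 14 → o; lat ⌊0.41768/0.0416667⌋ = 10 → k.
Extended square: lon ⌊0.08003/0.00833333⌋ = 9; lat ⌊0.00101/0.00416667⌋ = 0.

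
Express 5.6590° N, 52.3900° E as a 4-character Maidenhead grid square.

Add 180° to longitude and 90° to latitude: 232.39, 95.66.
Field: lon ⌊232.39/20⌋ = 11 → L; lat ⌊95.66/10⌋ = 9 → J.
Square: lon ⌊12.39/2⌋ = 6; lat ⌊5.66/1⌋ = 5.

LJ65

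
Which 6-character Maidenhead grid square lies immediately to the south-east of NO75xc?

Longitude subsquare x = 23; +1 → 24, wraps to 0 = a, carry into square.
Longitude square 7; +1 → 8.
Latitude subsquare c = 2; −1 → 1 = b.

NO85ab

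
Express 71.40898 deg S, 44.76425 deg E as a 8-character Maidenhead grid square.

Shift to the Maidenhead origin (180°W, 90°S): lon 224.76425, lat 18.59102.
Field: lon ⌊224.76425/20⌋ = 11 → L; lat ⌊18.59102/10⌋ = 1 → B.
Square: lon ⌊4.76425/2⌋ = 2; lat ⌊8.59102/1⌋ = 8.
Subsquare: lon ⌊0.76425/0.0833333⌋ = 9 → j; lat ⌊0.59102/0.0416667⌋ = 14 → o.
Extended square: lon ⌊0.01425/0.00833333⌋ = 1; lat ⌊0.00769/0.00416667⌋ = 1.

LB28jo11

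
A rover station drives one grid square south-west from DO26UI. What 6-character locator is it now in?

DO26th

Longitude subsquare u = 20; −1 → 19 = t.
Latitude subsquare i = 8; −1 → 7 = h.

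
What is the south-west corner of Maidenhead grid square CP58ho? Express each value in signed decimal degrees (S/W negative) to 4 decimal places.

68.5833, -129.4167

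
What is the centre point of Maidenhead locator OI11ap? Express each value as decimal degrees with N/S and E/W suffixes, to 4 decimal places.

Field O=14, I=8: +14·20° lon, +8·10° lat → SW at lon 100°, lat -10°.
Square 1, 1: +1·2° lon, +1·1° lat → SW at lon 102°, lat -9°.
Subsquare a=0, p=15: +0·0.0833333° lon, +15·0.0416667° lat → SW at lon 102°, lat -8.375°.
Cell spans 0.0833333° lon × 0.0416667° lat. Centre is SW corner plus half of each.
latitude 8.3542° S, longitude 102.0417° E.

8.3542° S, 102.0417° E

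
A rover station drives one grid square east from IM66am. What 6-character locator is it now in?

IM66bm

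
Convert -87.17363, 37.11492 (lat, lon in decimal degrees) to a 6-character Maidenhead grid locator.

KA82nt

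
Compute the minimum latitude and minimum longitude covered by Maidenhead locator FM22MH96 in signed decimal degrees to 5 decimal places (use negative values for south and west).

Field F=5, M=12: +5·20° lon, +12·10° lat → SW at lon -80°, lat 30°.
Square 2, 2: +2·2° lon, +2·1° lat → SW at lon -76°, lat 32°.
Subsquare m=12, h=7: +12·0.0833333° lon, +7·0.0416667° lat → SW at lon -75°, lat 32.2917°.
Extended square 9, 6: +9·0.00833333° lon, +6·0.00416667° lat → SW at lon -74.925°, lat 32.3167°.
latitude 32.31667, longitude -74.92500.

32.31667, -74.92500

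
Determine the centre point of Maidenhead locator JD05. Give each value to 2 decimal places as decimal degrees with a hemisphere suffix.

54.50° S, 1.00° E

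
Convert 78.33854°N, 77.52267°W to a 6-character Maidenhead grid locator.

FQ18fi

Offset from 180°W / 90°S: lon 102.4773°, lat 168.3385°.
Field: lon ⌊102.4773/20⌋ = 5 → F; lat ⌊168.3385/10⌋ = 16 → Q.
Square: lon ⌊2.4773/2⌋ = 1; lat ⌊8.3385/1⌋ = 8.
Subsquare: lon ⌊0.4773/0.0833333⌋ = 5 → f; lat ⌊0.3385/0.0416667⌋ = 8 → i.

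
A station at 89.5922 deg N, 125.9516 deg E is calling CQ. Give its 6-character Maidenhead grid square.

PR29xo

Add 180° to longitude and 90° to latitude: 305.9516, 179.5922.
Field: lon ⌊305.9516/20⌋ = 15 → P; lat ⌊179.5922/10⌋ = 17 → R.
Square: lon ⌊5.9516/2⌋ = 2; lat ⌊9.5922/1⌋ = 9.
Subsquare: lon ⌊1.9516/0.0833333⌋ = 23 → x; lat ⌊0.5922/0.0416667⌋ = 14 → o.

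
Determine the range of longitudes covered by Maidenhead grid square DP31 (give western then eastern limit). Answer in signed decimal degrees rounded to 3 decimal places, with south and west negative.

-114.000, -112.000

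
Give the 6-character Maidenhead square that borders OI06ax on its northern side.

OI07aa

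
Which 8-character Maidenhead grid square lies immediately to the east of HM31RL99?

HM31sl09

Longitude extended square 9; +1 → 10, wraps to 0, carry into subsquare.
Longitude subsquare r = 17; +1 → 18 = s.
The latitude characters are unchanged.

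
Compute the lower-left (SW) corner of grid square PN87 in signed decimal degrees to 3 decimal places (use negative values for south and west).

47.000, 136.000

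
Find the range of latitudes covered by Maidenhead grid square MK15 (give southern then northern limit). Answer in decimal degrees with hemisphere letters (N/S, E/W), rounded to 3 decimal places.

15.000° N, 16.000° N

Field M=12, K=10: +12·20° lon, +10·10° lat → SW at lon 60°, lat 10°.
Square 1, 5: +1·2° lon, +5·1° lat → SW at lon 62°, lat 15°.
Cell spans 2° lon × 1° lat.
south 15.000° N, north 16.000° N.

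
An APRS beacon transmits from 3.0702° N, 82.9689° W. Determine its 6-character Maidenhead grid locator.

EJ83mb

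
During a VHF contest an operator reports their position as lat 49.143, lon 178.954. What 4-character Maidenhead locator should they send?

RN99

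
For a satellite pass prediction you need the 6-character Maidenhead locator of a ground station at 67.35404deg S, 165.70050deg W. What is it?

Add 180° to longitude and 90° to latitude: 14.2995, 22.6460.
Field: 14.2995/20 → 0 → A, 22.6460/10 → 2 → C; chars AC.
Square: 14.2995/2 → 7, 2.6460/1 → 2; chars 72.
Subsquare: 0.2995/0.0833333 → 3 → d, 0.6460/0.0416667 → 15 → p; chars dp.

AC72dp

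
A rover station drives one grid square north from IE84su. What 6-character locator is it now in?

Latitude subsquare u = 20; +1 → 21 = v.
The longitude characters are unchanged.

IE84sv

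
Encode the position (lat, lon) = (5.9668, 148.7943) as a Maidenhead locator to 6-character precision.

Shift to the Maidenhead origin (180°W, 90°S): lon 328.7943, lat 95.9668.
Field: 328.7943/20 → 16 → Q, 95.9668/10 → 9 → J; chars QJ.
Square: 8.7943/2 → 4, 5.9668/1 → 5; chars 45.
Subsquare: 0.7943/0.0833333 → 9 → j, 0.9668/0.0416667 → 23 → x; chars jx.

QJ45jx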